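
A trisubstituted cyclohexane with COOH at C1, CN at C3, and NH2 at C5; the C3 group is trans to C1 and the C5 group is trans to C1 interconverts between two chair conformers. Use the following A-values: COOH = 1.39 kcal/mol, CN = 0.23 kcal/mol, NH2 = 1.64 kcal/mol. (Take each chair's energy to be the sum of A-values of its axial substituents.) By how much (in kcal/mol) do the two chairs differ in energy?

0.48 kcal/mol

Chair I (carboxyl axial, cyano equatorial, amino equatorial): E = 1.39 kcal/mol.
Chair II (carboxyl equatorial, cyano axial, amino axial): E = 1.87 kcal/mol.
ΔE = 1.87 − 1.39 = 0.48 kcal/mol; chair I is more stable.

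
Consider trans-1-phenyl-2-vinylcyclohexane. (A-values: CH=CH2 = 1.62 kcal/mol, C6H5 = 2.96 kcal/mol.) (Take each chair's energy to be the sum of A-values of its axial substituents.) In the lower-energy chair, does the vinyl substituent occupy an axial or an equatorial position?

equatorial

C1 and C2 have opposite parity, so for the trans isomer the two substituents are e,e in one chair and a,a in the other.
Chair I (vinyl axial, phenyl axial): E = 4.58 kcal/mol.
Chair II (vinyl equatorial, phenyl equatorial): E = 0.00 kcal/mol.
Chair II is the more stable (lower-energy) conformer, and in that chair the vinyl group is equatorial.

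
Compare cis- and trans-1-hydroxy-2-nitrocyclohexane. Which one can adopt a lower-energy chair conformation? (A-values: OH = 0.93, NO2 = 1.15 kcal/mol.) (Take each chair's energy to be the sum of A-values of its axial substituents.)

At 1,2 positions (parity opposite): cis → (a,e or e,a); trans → (e,e or a,a).
Best chair for cis: E = 0.93 kcal/mol; best chair for trans: E = 0.00 kcal/mol.
The trans isomer is lower by 0.93 kcal/mol.

trans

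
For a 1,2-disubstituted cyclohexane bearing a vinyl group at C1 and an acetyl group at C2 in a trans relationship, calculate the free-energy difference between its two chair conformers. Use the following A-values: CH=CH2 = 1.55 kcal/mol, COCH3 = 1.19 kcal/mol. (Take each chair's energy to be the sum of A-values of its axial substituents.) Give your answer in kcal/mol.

2.74 kcal/mol

C1 and C2 have opposite parity, so for the trans isomer the two substituents are e,e in one chair and a,a in the other.
Chair I (vinyl axial, acetyl axial): E = 2.74 kcal/mol.
Chair II (vinyl equatorial, acetyl equatorial): E = 0.00 kcal/mol.
ΔE = 2.74 − 0.00 = 2.74 kcal/mol; chair II is more stable.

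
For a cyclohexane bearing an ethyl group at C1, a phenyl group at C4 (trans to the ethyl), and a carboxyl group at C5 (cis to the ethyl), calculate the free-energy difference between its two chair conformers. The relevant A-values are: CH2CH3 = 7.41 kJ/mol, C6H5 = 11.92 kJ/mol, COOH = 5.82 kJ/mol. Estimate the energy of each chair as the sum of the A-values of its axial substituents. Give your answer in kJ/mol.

25.15 kJ/mol

Chair I (ethyl axial, phenyl axial, carboxyl axial): E = 25.15 kJ/mol.
Chair II (ethyl equatorial, phenyl equatorial, carboxyl equatorial): E = 0.00 kJ/mol.
ΔE = 25.15 − 0.00 = 25.15 kJ/mol; chair II is more stable.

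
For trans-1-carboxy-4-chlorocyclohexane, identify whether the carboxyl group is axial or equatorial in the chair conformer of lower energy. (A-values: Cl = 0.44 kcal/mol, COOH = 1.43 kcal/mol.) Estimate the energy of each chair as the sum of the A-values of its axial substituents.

equatorial

C1 and C4 have opposite parity, so for the trans isomer the two substituents are e,e in one chair and a,a in the other.
Chair I (chloro axial, carboxyl axial): E = 1.87 kcal/mol.
Chair II (chloro equatorial, carboxyl equatorial): E = 0.00 kcal/mol.
Chair II is the more stable (lower-energy) conformer, and in that chair the carboxyl group is equatorial.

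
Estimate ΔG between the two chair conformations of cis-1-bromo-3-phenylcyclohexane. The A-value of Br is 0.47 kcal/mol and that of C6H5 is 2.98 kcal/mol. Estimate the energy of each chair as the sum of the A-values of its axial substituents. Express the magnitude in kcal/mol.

3.45 kcal/mol

C1 and C3 have the same parity, so for the cis isomer the two substituents are e,e in one chair and a,a in the other.
Chair I (bromo axial, phenyl axial): E = 3.45 kcal/mol.
Chair II (bromo equatorial, phenyl equatorial): E = 0.00 kcal/mol.
ΔE = 3.45 − 0.00 = 3.45 kcal/mol; chair II is more stable.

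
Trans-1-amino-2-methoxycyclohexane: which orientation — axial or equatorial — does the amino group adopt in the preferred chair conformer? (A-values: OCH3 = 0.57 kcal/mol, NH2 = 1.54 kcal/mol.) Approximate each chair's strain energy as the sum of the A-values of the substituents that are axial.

C1 and C2 have opposite parity, so for the trans isomer the two substituents are e,e in one chair and a,a in the other.
Chair I (methoxy axial, amino axial): E = 2.11 kcal/mol.
Chair II (methoxy equatorial, amino equatorial): E = 0.00 kcal/mol.
Chair II is the more stable (lower-energy) conformer, and in that chair the amino group is equatorial.

equatorial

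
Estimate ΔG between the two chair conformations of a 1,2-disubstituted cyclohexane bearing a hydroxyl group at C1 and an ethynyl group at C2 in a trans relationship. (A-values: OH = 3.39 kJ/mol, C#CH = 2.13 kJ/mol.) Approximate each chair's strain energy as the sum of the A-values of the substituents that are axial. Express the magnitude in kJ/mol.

C1 and C2 have opposite parity, so for the trans isomer the two substituents are e,e in one chair and a,a in the other.
Chair I (hydroxyl axial, ethynyl axial): E = 5.52 kJ/mol.
Chair II (hydroxyl equatorial, ethynyl equatorial): E = 0.00 kJ/mol.
ΔE = 5.52 − 0.00 = 5.52 kJ/mol; chair II is more stable.

5.52 kJ/mol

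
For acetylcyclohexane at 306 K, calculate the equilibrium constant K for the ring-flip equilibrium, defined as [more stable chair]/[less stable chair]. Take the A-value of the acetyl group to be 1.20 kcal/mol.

K ≈ 7.20

One chair has the acetyl group axial (E = 1.20 kcal/mol) and the other has it equatorial (E = 0).
ΔG = 1.20 kcal/mol between the two chairs.
K = exp(ΔG/RT) with R = 1.987×10⁻³ kcal mol⁻¹ K⁻¹ and T = 306 K gives K ≈ 7.2.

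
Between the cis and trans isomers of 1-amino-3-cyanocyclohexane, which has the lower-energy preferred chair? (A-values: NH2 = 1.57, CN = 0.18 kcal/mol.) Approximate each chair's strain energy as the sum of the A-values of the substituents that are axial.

At 1,3 positions (parity same): cis → (e,e or a,a); trans → (a,e or e,a).
Best chair for cis: E = 0.00 kcal/mol; best chair for trans: E = 0.18 kcal/mol.
The cis isomer is lower by 0.18 kcal/mol.

cis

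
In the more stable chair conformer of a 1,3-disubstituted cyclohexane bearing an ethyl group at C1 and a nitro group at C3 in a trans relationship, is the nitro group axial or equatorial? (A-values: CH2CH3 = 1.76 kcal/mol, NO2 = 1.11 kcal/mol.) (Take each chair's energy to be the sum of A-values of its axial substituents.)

axial

C1 and C3 have the same parity, so for the trans isomer the two substituents are one axial and one equatorial in each chair.
Chair I (ethyl axial, nitro equatorial): E = 1.76 kcal/mol.
Chair II (ethyl equatorial, nitro axial): E = 1.11 kcal/mol.
Chair II is the more stable (lower-energy) conformer, and in that chair the nitro group is axial.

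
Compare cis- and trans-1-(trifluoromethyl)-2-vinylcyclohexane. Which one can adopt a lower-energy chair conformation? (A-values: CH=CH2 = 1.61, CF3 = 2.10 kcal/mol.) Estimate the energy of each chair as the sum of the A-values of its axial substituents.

trans

At 1,2 positions (parity opposite): cis → (a,e or e,a); trans → (e,e or a,a).
Best chair for cis: E = 1.61 kcal/mol; best chair for trans: E = 0.00 kcal/mol.
The trans isomer is lower by 1.61 kcal/mol.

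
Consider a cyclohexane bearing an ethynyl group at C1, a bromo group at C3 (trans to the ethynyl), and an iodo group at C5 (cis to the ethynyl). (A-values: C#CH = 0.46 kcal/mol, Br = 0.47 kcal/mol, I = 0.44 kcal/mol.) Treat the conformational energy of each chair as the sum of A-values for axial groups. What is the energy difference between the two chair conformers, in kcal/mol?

Chair I (ethynyl axial, bromo equatorial, iodo axial): E = 0.90 kcal/mol.
Chair II (ethynyl equatorial, bromo axial, iodo equatorial): E = 0.47 kcal/mol.
ΔE = 0.90 − 0.47 = 0.43 kcal/mol; chair II is more stable.

0.43 kcal/mol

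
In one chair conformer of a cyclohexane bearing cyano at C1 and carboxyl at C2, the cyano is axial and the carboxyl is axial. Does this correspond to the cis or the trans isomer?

C1 and C2 have opposite parity, so their axial bonds point in opposite directions.
With opposite-parity carbons, two substituents on the same face are one axial and one equatorial; opposite faces give both axial or both equatorial.
Here the groups are axial/axial → opposite face → trans.

trans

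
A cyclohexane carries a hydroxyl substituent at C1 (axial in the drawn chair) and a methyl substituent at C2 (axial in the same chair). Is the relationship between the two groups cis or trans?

C1 and C2 have opposite parity, so their axial bonds point in opposite directions.
With opposite-parity carbons, two substituents on the same face are one axial and one equatorial; opposite faces give both axial or both equatorial.
Here the groups are axial/axial → opposite face → trans.

trans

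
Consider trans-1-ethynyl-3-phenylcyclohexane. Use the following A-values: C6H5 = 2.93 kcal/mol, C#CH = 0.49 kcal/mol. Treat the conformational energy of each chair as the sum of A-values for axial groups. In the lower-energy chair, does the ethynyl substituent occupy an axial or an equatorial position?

C1 and C3 have the same parity, so for the trans isomer the two substituents are one axial and one equatorial in each chair.
Chair I (phenyl axial, ethynyl equatorial): E = 2.93 kcal/mol.
Chair II (phenyl equatorial, ethynyl axial): E = 0.49 kcal/mol.
Chair II is the more stable (lower-energy) conformer, and in that chair the ethynyl group is axial.

axial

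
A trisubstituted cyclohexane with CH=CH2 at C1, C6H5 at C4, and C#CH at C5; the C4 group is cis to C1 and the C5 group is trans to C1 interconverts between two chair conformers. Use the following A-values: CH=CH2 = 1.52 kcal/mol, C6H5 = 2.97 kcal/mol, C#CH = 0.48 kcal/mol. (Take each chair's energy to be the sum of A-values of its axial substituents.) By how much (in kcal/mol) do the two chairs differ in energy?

1.93 kcal/mol

Chair I (vinyl axial, phenyl equatorial, ethynyl equatorial): E = 1.52 kcal/mol.
Chair II (vinyl equatorial, phenyl axial, ethynyl axial): E = 3.45 kcal/mol.
ΔE = 3.45 − 1.52 = 1.93 kcal/mol; chair I is more stable.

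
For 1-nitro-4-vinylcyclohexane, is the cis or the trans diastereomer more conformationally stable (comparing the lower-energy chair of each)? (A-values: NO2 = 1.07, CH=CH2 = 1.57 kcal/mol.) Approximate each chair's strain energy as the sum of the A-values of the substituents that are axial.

trans

At 1,4 positions (parity opposite): cis → (a,e or e,a); trans → (e,e or a,a).
Best chair for cis: E = 1.07 kcal/mol; best chair for trans: E = 0.00 kcal/mol.
The trans isomer is lower by 1.07 kcal/mol.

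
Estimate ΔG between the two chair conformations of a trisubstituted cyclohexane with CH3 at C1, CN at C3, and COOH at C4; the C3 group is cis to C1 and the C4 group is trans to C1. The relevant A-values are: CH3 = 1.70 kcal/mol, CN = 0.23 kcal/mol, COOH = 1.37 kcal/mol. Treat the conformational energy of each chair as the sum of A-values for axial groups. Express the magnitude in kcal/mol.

Chair I (methyl axial, cyano axial, carboxyl axial): E = 3.30 kcal/mol.
Chair II (methyl equatorial, cyano equatorial, carboxyl equatorial): E = 0.00 kcal/mol.
ΔE = 3.30 − 0.00 = 3.30 kcal/mol; chair II is more stable.

3.30 kcal/mol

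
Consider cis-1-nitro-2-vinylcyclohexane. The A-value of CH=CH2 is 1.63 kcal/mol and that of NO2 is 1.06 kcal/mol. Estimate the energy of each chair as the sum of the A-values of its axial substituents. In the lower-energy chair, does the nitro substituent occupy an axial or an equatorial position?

C1 and C2 have opposite parity, so for the cis isomer the two substituents are one axial and one equatorial in each chair.
Chair I (vinyl axial, nitro equatorial): E = 1.63 kcal/mol.
Chair II (vinyl equatorial, nitro axial): E = 1.06 kcal/mol.
Chair II is the more stable (lower-energy) conformer, and in that chair the nitro group is axial.

axial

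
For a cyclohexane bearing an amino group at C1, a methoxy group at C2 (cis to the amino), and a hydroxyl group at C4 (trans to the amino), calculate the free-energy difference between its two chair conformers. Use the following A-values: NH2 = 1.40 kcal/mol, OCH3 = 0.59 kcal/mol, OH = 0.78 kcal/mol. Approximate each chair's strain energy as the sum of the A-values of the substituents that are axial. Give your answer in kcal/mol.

1.59 kcal/mol

Chair I (amino axial, methoxy equatorial, hydroxyl axial): E = 2.18 kcal/mol.
Chair II (amino equatorial, methoxy axial, hydroxyl equatorial): E = 0.59 kcal/mol.
ΔE = 2.18 − 0.59 = 1.59 kcal/mol; chair II is more stable.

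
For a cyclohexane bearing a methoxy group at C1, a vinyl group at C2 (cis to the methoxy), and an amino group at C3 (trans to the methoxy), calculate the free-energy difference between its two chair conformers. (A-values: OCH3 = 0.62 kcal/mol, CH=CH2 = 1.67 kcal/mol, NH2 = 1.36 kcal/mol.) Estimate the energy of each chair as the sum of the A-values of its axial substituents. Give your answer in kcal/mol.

Chair I (methoxy axial, vinyl equatorial, amino equatorial): E = 0.62 kcal/mol.
Chair II (methoxy equatorial, vinyl axial, amino axial): E = 3.03 kcal/mol.
ΔE = 3.03 − 0.62 = 2.41 kcal/mol; chair I is more stable.

2.41 kcal/mol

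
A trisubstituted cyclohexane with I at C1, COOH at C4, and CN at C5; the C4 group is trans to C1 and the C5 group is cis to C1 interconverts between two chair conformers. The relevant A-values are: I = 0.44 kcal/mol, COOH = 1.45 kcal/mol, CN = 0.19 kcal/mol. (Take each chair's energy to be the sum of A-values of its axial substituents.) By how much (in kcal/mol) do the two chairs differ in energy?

2.08 kcal/mol

Chair I (iodo axial, carboxyl axial, cyano axial): E = 2.08 kcal/mol.
Chair II (iodo equatorial, carboxyl equatorial, cyano equatorial): E = 0.00 kcal/mol.
ΔE = 2.08 − 0.00 = 2.08 kcal/mol; chair II is more stable.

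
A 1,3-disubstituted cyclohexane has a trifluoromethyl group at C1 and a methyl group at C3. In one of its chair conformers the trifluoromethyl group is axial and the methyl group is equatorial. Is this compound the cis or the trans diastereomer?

C1 and C3 have the same parity, so their axial bonds point in the same direction.
With same-parity carbons, two substituents on the same face are both axial or both equatorial; opposite faces give one of each.
Here the groups are axial/equatorial → opposite face → trans.

trans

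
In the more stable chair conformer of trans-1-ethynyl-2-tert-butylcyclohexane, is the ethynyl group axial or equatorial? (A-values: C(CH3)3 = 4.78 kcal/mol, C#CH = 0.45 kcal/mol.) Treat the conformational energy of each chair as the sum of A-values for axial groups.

equatorial

C1 and C2 have opposite parity, so for the trans isomer the two substituents are e,e in one chair and a,a in the other.
Chair I (tert-butyl axial, ethynyl axial): E = 5.23 kcal/mol.
Chair II (tert-butyl equatorial, ethynyl equatorial): E = 0.00 kcal/mol.
Chair II is the more stable (lower-energy) conformer, and in that chair the ethynyl group is equatorial.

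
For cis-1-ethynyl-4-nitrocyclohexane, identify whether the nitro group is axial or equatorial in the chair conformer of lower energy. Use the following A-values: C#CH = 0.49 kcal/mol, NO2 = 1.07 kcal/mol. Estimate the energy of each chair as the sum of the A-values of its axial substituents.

C1 and C4 have opposite parity, so for the cis isomer the two substituents are one axial and one equatorial in each chair.
Chair I (ethynyl axial, nitro equatorial): E = 0.49 kcal/mol.
Chair II (ethynyl equatorial, nitro axial): E = 1.07 kcal/mol.
Chair I is the more stable (lower-energy) conformer, and in that chair the nitro group is equatorial.

equatorial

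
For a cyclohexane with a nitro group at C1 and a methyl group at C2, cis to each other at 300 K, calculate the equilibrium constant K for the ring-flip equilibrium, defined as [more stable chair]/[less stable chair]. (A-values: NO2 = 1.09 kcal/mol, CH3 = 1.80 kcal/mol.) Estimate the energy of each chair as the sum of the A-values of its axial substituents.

K ≈ 3.29

C1 and C2 have opposite parity, so for the cis isomer the two substituents are one axial and one equatorial in each chair.
Chair I (nitro axial, methyl equatorial): E = 1.09 kcal/mol; chair II (nitro equatorial, methyl axial): E = 1.80 kcal/mol.
ΔG = 0.71 kcal/mol between the two chairs.
K = exp(ΔG/RT) with R = 1.987×10⁻³ kcal mol⁻¹ K⁻¹ and T = 300 K gives K ≈ 3.29.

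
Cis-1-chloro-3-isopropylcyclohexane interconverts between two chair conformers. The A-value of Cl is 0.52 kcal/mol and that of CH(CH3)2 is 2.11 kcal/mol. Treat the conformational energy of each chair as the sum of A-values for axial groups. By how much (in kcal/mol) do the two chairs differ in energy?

2.63 kcal/mol

C1 and C3 have the same parity, so for the cis isomer the two substituents are e,e in one chair and a,a in the other.
Chair I (chloro axial, isopropyl axial): E = 2.63 kcal/mol.
Chair II (chloro equatorial, isopropyl equatorial): E = 0.00 kcal/mol.
ΔE = 2.63 − 0.00 = 2.63 kcal/mol; chair II is more stable.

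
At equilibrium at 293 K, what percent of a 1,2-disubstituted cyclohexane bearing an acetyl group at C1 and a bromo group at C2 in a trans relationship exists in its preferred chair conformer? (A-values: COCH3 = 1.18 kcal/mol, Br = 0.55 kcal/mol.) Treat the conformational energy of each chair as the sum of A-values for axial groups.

C1 and C2 have opposite parity, so for the trans isomer the two substituents are e,e in one chair and a,a in the other.
Chair I (acetyl axial, bromo axial): E = 1.73 kcal/mol; chair II (acetyl equatorial, bromo equatorial): E = 0.00 kcal/mol.
ΔG = 1.73 kcal/mol between the two chairs.
K = exp(ΔG/RT) with R = 1.987×10⁻³ kcal mol⁻¹ K⁻¹ and T = 293 K gives K ≈ 19.5.
Fraction in the lower-energy chair = K/(K+1) = 95.1%.

95.1%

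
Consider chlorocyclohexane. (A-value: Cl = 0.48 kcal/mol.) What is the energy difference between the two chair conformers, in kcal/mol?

A monosubstituted cyclohexane has one chair with the chloro group axial (E = A = 0.48 kcal/mol) and one with it equatorial (E = 0).
ΔE = 0.48 − 0 = 0.48 kcal/mol.

0.48 kcal/mol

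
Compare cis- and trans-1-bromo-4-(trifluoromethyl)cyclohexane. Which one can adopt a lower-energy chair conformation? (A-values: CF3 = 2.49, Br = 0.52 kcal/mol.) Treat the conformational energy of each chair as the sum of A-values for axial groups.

At 1,4 positions (parity opposite): cis → (a,e or e,a); trans → (e,e or a,a).
Best chair for cis: E = 0.52 kcal/mol; best chair for trans: E = 0.00 kcal/mol.
The trans isomer is lower by 0.52 kcal/mol.

trans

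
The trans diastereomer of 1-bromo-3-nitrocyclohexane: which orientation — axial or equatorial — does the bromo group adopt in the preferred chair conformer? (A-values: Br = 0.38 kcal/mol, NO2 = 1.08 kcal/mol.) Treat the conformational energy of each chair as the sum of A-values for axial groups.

C1 and C3 have the same parity, so for the trans isomer the two substituents are one axial and one equatorial in each chair.
Chair I (bromo axial, nitro equatorial): E = 0.38 kcal/mol.
Chair II (bromo equatorial, nitro axial): E = 1.08 kcal/mol.
Chair I is the more stable (lower-energy) conformer, and in that chair the bromo group is axial.

axial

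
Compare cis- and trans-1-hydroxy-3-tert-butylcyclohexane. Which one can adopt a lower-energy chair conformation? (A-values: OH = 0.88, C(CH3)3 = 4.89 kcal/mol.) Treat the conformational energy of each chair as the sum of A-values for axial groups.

cis

At 1,3 positions (parity same): cis → (e,e or a,a); trans → (a,e or e,a).
Best chair for cis: E = 0.00 kcal/mol; best chair for trans: E = 0.88 kcal/mol.
The cis isomer is lower by 0.88 kcal/mol.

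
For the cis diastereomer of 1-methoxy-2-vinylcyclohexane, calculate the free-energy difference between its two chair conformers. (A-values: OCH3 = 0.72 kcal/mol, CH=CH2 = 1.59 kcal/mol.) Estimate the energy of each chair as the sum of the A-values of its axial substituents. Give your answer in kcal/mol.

C1 and C2 have opposite parity, so for the cis isomer the two substituents are one axial and one equatorial in each chair.
Chair I (methoxy axial, vinyl equatorial): E = 0.72 kcal/mol.
Chair II (methoxy equatorial, vinyl axial): E = 1.59 kcal/mol.
ΔE = 1.59 − 0.72 = 0.87 kcal/mol; chair I is more stable.

0.87 kcal/mol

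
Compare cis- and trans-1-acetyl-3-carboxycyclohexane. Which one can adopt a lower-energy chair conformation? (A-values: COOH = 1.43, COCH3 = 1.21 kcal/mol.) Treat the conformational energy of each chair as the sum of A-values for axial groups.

cis

At 1,3 positions (parity same): cis → (e,e or a,a); trans → (a,e or e,a).
Best chair for cis: E = 0.00 kcal/mol; best chair for trans: E = 1.21 kcal/mol.
The cis isomer is lower by 1.21 kcal/mol.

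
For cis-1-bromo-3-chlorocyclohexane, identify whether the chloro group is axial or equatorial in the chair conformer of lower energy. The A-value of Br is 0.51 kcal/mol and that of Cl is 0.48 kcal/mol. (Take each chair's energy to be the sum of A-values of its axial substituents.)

equatorial

C1 and C3 have the same parity, so for the cis isomer the two substituents are e,e in one chair and a,a in the other.
Chair I (bromo axial, chloro axial): E = 0.99 kcal/mol.
Chair II (bromo equatorial, chloro equatorial): E = 0.00 kcal/mol.
Chair II is the more stable (lower-energy) conformer, and in that chair the chloro group is equatorial.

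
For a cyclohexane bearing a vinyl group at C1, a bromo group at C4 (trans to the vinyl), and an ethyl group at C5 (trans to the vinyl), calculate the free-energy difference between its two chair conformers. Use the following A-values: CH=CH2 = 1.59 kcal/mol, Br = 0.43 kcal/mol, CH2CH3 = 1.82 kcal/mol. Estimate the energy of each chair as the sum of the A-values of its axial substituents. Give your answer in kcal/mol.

0.20 kcal/mol

Chair I (vinyl axial, bromo axial, ethyl equatorial): E = 2.02 kcal/mol.
Chair II (vinyl equatorial, bromo equatorial, ethyl axial): E = 1.82 kcal/mol.
ΔE = 2.02 − 1.82 = 0.20 kcal/mol; chair II is more stable.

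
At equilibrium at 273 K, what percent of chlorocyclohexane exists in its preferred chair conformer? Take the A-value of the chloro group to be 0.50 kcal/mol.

One chair has the chloro group axial (E = 0.50 kcal/mol) and the other has it equatorial (E = 0).
ΔG = 0.50 kcal/mol between the two chairs.
K = exp(ΔG/RT) with R = 1.987×10⁻³ kcal mol⁻¹ K⁻¹ and T = 273 K gives K ≈ 2.51.
Fraction in the lower-energy chair = K/(K+1) = 71.5%.

71.5%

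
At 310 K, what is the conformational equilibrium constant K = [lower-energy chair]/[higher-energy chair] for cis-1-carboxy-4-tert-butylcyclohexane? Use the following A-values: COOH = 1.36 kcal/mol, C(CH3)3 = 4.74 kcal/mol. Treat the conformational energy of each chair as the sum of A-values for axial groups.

K ≈ 242

C1 and C4 have opposite parity, so for the cis isomer the two substituents are one axial and one equatorial in each chair.
Chair I (carboxyl axial, tert-butyl equatorial): E = 1.36 kcal/mol; chair II (carboxyl equatorial, tert-butyl axial): E = 4.74 kcal/mol.
ΔG = 3.38 kcal/mol between the two chairs.
K = exp(ΔG/RT) with R = 1.987×10⁻³ kcal mol⁻¹ K⁻¹ and T = 310 K gives K ≈ 242.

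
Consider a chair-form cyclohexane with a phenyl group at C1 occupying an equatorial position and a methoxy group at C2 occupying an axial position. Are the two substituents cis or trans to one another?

C1 and C2 have opposite parity, so their axial bonds point in opposite directions.
With opposite-parity carbons, two substituents on the same face are one axial and one equatorial; opposite faces give both axial or both equatorial.
Here the groups are equatorial/axial → same face → cis.

cis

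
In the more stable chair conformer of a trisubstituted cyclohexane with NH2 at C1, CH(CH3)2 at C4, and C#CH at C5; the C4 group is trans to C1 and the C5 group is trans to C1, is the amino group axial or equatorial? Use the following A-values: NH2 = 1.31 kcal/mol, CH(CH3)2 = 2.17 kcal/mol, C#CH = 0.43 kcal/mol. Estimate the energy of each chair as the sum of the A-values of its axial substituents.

equatorial

Chair I (amino axial, isopropyl axial, ethynyl equatorial): E = 3.48 kcal/mol.
Chair II (amino equatorial, isopropyl equatorial, ethynyl axial): E = 0.43 kcal/mol.
Chair II is the more stable (lower-energy) conformer, and in that chair the amino group is equatorial.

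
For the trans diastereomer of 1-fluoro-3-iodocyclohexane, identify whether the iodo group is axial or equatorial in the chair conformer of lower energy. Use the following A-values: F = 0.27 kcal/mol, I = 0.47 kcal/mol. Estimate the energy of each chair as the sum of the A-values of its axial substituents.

C1 and C3 have the same parity, so for the trans isomer the two substituents are one axial and one equatorial in each chair.
Chair I (fluoro axial, iodo equatorial): E = 0.27 kcal/mol.
Chair II (fluoro equatorial, iodo axial): E = 0.47 kcal/mol.
Chair I is the more stable (lower-energy) conformer, and in that chair the iodo group is equatorial.

equatorial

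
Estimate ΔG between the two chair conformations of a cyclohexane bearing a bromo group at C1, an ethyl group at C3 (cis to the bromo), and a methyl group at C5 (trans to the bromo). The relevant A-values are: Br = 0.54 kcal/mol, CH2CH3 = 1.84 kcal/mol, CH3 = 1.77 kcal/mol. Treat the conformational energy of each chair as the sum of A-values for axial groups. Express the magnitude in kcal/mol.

0.61 kcal/mol

Chair I (bromo axial, ethyl axial, methyl equatorial): E = 2.38 kcal/mol.
Chair II (bromo equatorial, ethyl equatorial, methyl axial): E = 1.77 kcal/mol.
ΔE = 2.38 − 1.77 = 0.61 kcal/mol; chair II is more stable.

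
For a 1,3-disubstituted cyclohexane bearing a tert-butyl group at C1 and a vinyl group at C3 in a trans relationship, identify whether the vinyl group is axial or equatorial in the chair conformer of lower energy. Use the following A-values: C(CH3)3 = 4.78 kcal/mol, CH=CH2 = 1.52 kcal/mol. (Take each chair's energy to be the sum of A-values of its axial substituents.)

C1 and C3 have the same parity, so for the trans isomer the two substituents are one axial and one equatorial in each chair.
Chair I (tert-butyl axial, vinyl equatorial): E = 4.78 kcal/mol.
Chair II (tert-butyl equatorial, vinyl axial): E = 1.52 kcal/mol.
Chair II is the more stable (lower-energy) conformer, and in that chair the vinyl group is axial.

axial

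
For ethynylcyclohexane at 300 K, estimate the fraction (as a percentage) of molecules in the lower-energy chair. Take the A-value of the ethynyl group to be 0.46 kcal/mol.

68.4%

One chair has the ethynyl group axial (E = 0.46 kcal/mol) and the other has it equatorial (E = 0).
ΔG = 0.46 kcal/mol between the two chairs.
K = exp(ΔG/RT) with R = 1.987×10⁻³ kcal mol⁻¹ K⁻¹ and T = 300 K gives K ≈ 2.16.
Fraction in the lower-energy chair = K/(K+1) = 68.4%.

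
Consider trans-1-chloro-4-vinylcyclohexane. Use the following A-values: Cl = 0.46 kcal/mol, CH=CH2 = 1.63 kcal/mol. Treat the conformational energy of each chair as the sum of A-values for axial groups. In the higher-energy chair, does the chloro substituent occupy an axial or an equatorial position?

C1 and C4 have opposite parity, so for the trans isomer the two substituents are e,e in one chair and a,a in the other.
Chair I (chloro axial, vinyl axial): E = 2.09 kcal/mol.
Chair II (chloro equatorial, vinyl equatorial): E = 0.00 kcal/mol.
Chair I is the less stable (higher-energy) conformer, and in that chair the chloro group is axial.

axial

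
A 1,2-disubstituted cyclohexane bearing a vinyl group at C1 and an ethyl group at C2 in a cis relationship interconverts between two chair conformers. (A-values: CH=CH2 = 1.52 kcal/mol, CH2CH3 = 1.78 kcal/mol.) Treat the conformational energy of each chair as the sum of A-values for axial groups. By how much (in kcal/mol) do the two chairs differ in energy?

0.26 kcal/mol

C1 and C2 have opposite parity, so for the cis isomer the two substituents are one axial and one equatorial in each chair.
Chair I (vinyl axial, ethyl equatorial): E = 1.52 kcal/mol.
Chair II (vinyl equatorial, ethyl axial): E = 1.78 kcal/mol.
ΔE = 1.78 − 1.52 = 0.26 kcal/mol; chair I is more stable.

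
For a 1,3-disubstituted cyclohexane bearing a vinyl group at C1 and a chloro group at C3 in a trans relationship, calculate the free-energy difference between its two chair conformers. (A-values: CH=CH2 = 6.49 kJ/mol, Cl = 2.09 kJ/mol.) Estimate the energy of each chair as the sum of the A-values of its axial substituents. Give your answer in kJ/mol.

4.40 kJ/mol

C1 and C3 have the same parity, so for the trans isomer the two substituents are one axial and one equatorial in each chair.
Chair I (vinyl axial, chloro equatorial): E = 6.49 kJ/mol.
Chair II (vinyl equatorial, chloro axial): E = 2.09 kJ/mol.
ΔE = 6.49 − 2.09 = 4.40 kJ/mol; chair II is more stable.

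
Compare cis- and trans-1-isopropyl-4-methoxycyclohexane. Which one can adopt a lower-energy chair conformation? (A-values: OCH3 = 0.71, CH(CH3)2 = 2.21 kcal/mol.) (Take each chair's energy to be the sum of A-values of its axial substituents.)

trans

At 1,4 positions (parity opposite): cis → (a,e or e,a); trans → (e,e or a,a).
Best chair for cis: E = 0.71 kcal/mol; best chair for trans: E = 0.00 kcal/mol.
The trans isomer is lower by 0.71 kcal/mol.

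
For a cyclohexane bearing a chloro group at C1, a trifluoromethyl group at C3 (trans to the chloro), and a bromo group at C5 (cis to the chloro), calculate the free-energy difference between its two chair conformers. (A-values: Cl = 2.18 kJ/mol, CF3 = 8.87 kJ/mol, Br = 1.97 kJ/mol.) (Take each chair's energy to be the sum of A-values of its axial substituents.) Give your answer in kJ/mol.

4.72 kJ/mol

Chair I (chloro axial, trifluoromethyl equatorial, bromo axial): E = 4.15 kJ/mol.
Chair II (chloro equatorial, trifluoromethyl axial, bromo equatorial): E = 8.87 kJ/mol.
ΔE = 8.87 − 4.15 = 4.72 kJ/mol; chair I is more stable.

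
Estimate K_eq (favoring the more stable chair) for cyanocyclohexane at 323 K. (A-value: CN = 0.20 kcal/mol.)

One chair has the cyano group axial (E = 0.20 kcal/mol) and the other has it equatorial (E = 0).
ΔG = 0.20 kcal/mol between the two chairs.
K = exp(ΔG/RT) with R = 1.987×10⁻³ kcal mol⁻¹ K⁻¹ and T = 323 K gives K ≈ 1.37.

K ≈ 1.37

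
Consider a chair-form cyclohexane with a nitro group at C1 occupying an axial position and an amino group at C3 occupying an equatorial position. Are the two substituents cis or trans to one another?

trans

C1 and C3 have the same parity, so their axial bonds point in the same direction.
With same-parity carbons, two substituents on the same face are both axial or both equatorial; opposite faces give one of each.
Here the groups are axial/equatorial → opposite face → trans.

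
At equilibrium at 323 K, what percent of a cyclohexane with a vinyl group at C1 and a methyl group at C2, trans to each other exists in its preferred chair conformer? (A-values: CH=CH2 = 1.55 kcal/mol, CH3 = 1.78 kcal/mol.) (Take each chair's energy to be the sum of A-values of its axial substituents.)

C1 and C2 have opposite parity, so for the trans isomer the two substituents are e,e in one chair and a,a in the other.
Chair I (vinyl axial, methyl axial): E = 3.33 kcal/mol; chair II (vinyl equatorial, methyl equatorial): E = 0.00 kcal/mol.
ΔG = 3.33 kcal/mol between the two chairs.
K = exp(ΔG/RT) with R = 1.987×10⁻³ kcal mol⁻¹ K⁻¹ and T = 323 K gives K ≈ 179.
Fraction in the lower-energy chair = K/(K+1) = 99.4%.

99.4%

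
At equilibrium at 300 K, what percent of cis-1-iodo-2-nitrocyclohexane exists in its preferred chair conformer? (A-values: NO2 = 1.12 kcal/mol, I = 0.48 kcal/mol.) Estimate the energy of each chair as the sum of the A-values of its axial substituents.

C1 and C2 have opposite parity, so for the cis isomer the two substituents are one axial and one equatorial in each chair.
Chair I (nitro axial, iodo equatorial): E = 1.12 kcal/mol; chair II (nitro equatorial, iodo axial): E = 0.48 kcal/mol.
ΔG = 0.64 kcal/mol between the two chairs.
K = exp(ΔG/RT) with R = 1.987×10⁻³ kcal mol⁻¹ K⁻¹ and T = 300 K gives K ≈ 2.93.
Fraction in the lower-energy chair = K/(K+1) = 74.5%.

74.5%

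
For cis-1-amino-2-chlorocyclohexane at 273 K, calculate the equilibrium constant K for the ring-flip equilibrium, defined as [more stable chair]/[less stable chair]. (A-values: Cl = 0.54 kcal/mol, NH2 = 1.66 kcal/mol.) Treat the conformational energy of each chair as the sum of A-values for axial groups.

K ≈ 7.88

C1 and C2 have opposite parity, so for the cis isomer the two substituents are one axial and one equatorial in each chair.
Chair I (chloro axial, amino equatorial): E = 0.54 kcal/mol; chair II (chloro equatorial, amino axial): E = 1.66 kcal/mol.
ΔG = 1.12 kcal/mol between the two chairs.
K = exp(ΔG/RT) with R = 1.987×10⁻³ kcal mol⁻¹ K⁻¹ and T = 273 K gives K ≈ 7.88.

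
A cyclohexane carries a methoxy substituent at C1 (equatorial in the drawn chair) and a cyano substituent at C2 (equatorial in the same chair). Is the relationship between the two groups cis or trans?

C1 and C2 have opposite parity, so their axial bonds point in opposite directions.
With opposite-parity carbons, two substituents on the same face are one axial and one equatorial; opposite faces give both axial or both equatorial.
Here the groups are equatorial/equatorial → opposite face → trans.

trans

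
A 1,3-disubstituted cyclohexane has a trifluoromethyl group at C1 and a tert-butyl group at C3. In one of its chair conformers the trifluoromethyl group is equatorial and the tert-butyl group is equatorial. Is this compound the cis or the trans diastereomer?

cis

C1 and C3 have the same parity, so their axial bonds point in the same direction.
With same-parity carbons, two substituents on the same face are both axial or both equatorial; opposite faces give one of each.
Here the groups are equatorial/equatorial → same face → cis.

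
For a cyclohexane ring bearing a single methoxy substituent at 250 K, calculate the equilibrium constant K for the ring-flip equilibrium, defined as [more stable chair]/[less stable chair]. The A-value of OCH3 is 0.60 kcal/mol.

One chair has the methoxy group axial (E = 0.60 kcal/mol) and the other has it equatorial (E = 0).
ΔG = 0.60 kcal/mol between the two chairs.
K = exp(ΔG/RT) with R = 1.987×10⁻³ kcal mol⁻¹ K⁻¹ and T = 250 K gives K ≈ 3.35.

K ≈ 3.35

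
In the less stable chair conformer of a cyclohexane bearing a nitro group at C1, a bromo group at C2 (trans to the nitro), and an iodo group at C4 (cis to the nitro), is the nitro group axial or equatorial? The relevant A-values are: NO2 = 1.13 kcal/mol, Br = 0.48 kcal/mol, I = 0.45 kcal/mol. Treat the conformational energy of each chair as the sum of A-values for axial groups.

Chair I (nitro axial, bromo axial, iodo equatorial): E = 1.61 kcal/mol.
Chair II (nitro equatorial, bromo equatorial, iodo axial): E = 0.45 kcal/mol.
Chair I is the less stable (higher-energy) conformer, and in that chair the nitro group is axial.

axial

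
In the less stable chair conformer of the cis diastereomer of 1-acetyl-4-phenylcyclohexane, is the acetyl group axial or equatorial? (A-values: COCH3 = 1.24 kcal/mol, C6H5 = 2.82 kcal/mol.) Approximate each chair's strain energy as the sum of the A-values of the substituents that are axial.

equatorial

C1 and C4 have opposite parity, so for the cis isomer the two substituents are one axial and one equatorial in each chair.
Chair I (acetyl axial, phenyl equatorial): E = 1.24 kcal/mol.
Chair II (acetyl equatorial, phenyl axial): E = 2.82 kcal/mol.
Chair II is the less stable (higher-energy) conformer, and in that chair the acetyl group is equatorial.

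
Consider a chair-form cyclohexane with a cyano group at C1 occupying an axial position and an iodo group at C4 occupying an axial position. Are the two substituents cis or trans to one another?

trans

C1 and C4 have opposite parity, so their axial bonds point in opposite directions.
With opposite-parity carbons, two substituents on the same face are one axial and one equatorial; opposite faces give both axial or both equatorial.
Here the groups are axial/axial → opposite face → trans.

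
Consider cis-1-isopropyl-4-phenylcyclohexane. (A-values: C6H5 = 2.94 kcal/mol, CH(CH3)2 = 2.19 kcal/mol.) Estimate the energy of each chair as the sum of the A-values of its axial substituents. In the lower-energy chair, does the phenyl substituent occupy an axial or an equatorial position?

C1 and C4 have opposite parity, so for the cis isomer the two substituents are one axial and one equatorial in each chair.
Chair I (phenyl axial, isopropyl equatorial): E = 2.94 kcal/mol.
Chair II (phenyl equatorial, isopropyl axial): E = 2.19 kcal/mol.
Chair II is the more stable (lower-energy) conformer, and in that chair the phenyl group is equatorial.

equatorial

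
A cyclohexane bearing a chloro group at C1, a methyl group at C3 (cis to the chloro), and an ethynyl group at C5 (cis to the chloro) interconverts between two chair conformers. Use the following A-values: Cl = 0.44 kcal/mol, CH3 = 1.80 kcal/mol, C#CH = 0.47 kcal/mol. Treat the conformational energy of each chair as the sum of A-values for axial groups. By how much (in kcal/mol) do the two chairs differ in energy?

Chair I (chloro axial, methyl axial, ethynyl axial): E = 2.71 kcal/mol.
Chair II (chloro equatorial, methyl equatorial, ethynyl equatorial): E = 0.00 kcal/mol.
ΔE = 2.71 − 0.00 = 2.71 kcal/mol; chair II is more stable.

2.71 kcal/mol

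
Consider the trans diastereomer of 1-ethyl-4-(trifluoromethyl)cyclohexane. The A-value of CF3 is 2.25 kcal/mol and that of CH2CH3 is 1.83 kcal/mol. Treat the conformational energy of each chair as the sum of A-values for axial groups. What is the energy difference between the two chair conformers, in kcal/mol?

4.08 kcal/mol

C1 and C4 have opposite parity, so for the trans isomer the two substituents are e,e in one chair and a,a in the other.
Chair I (trifluoromethyl axial, ethyl axial): E = 4.08 kcal/mol.
Chair II (trifluoromethyl equatorial, ethyl equatorial): E = 0.00 kcal/mol.
ΔE = 4.08 − 0.00 = 4.08 kcal/mol; chair II is more stable.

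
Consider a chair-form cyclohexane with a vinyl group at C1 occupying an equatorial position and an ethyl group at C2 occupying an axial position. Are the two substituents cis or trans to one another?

C1 and C2 have opposite parity, so their axial bonds point in opposite directions.
With opposite-parity carbons, two substituents on the same face are one axial and one equatorial; opposite faces give both axial or both equatorial.
Here the groups are equatorial/axial → same face → cis.

cis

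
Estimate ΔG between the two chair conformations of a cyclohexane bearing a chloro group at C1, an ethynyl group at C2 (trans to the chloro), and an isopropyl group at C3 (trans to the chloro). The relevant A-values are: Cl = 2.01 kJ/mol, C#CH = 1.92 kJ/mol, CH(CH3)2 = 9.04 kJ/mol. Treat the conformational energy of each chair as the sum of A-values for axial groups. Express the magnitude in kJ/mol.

Chair I (chloro axial, ethynyl axial, isopropyl equatorial): E = 3.93 kJ/mol.
Chair II (chloro equatorial, ethynyl equatorial, isopropyl axial): E = 9.04 kJ/mol.
ΔE = 9.04 − 3.93 = 5.11 kJ/mol; chair I is more stable.

5.11 kJ/mol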